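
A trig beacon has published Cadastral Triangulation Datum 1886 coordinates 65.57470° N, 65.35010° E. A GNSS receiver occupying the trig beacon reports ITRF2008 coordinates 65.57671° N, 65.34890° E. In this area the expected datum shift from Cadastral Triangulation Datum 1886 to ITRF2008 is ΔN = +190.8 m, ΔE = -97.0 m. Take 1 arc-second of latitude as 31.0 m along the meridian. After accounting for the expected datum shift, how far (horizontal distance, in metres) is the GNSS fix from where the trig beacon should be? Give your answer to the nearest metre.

53 m

Observed coordinate differences: Δφ = +0.00201°, Δλ = -0.00120°.
Converting to metres (1° lat = 111600 m, cos φ = 0.413507): observed ΔN = 224.3 m, observed ΔE = -55.4 m.
Subtracting the expected shift leaves a residual of 224.3 − (190.8) = 33.5 m north and -55.4 − (-97.0) = 41.6 m east.
Residual distance = √(33.5² + 41.6²) = 53.4 m.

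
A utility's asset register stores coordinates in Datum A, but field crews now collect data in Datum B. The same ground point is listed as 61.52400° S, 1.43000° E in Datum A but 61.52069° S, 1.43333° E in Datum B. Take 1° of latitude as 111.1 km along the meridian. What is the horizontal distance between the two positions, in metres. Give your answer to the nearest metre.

408 m

Δφ = -61.52069° − -61.52400° = +0.00331°; Δλ = 1.43333° − 1.43000° = +0.00333°.
ΔN = Δφ × 111100 = 367.7 m; ΔE = Δλ × 111100 × cos(-61.52400°) = +0.00333 × 111100 × 0.476791 = 176.4 m.
Distance = √(ΔE² + ΔN²) = √(176.4² + 367.7²) = 407.9 m.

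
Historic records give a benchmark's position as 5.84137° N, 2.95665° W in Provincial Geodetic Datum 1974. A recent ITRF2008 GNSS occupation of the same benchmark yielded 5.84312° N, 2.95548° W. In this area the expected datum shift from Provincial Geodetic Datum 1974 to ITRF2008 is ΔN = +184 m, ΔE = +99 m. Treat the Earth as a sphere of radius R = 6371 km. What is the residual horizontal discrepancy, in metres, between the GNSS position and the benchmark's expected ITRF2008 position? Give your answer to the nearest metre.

32 m

Observed coordinate differences: Δφ = +0.00175°, Δλ = +0.00117°.
Converting to metres (1° lat = 111195 m, cos φ = 0.994807): observed ΔN = 194.6 m, observed ΔE = 129.4 m.
Subtracting the expected shift leaves a residual of 194.6 − (184) = 10.6 m north and 129.4 − (99) = 30.4 m east.
Residual distance = √(10.6² + 30.4²) = 32.2 m.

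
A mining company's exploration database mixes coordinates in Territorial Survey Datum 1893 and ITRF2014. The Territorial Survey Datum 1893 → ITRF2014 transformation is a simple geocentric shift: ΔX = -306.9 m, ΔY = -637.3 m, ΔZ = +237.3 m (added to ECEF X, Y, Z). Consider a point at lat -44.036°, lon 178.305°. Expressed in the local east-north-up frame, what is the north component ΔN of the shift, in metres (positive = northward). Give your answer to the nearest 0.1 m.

ΔN = 370.7 m

The local north axis is (−sin φ cos λ, −sin φ sin λ, cos φ), giving ΔN = 213.236 − 13.103 + 170.596 = 370.73 m.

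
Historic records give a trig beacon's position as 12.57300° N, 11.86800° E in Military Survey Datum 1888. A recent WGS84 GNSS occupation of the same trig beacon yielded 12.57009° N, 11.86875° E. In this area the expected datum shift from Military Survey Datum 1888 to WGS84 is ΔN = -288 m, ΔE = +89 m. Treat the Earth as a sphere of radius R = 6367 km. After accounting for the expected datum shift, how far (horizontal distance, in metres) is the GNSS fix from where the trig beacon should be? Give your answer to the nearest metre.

Observed coordinate differences: Δφ = -0.00291°, Δλ = +0.00075°.
Converting to metres (1° lat = 111125 m, cos φ = 0.976019): observed ΔN = -323.4 m, observed ΔE = 81.3 m.
Subtracting the expected shift leaves a residual of -323.4 − (-288) = -35.4 m north and 81.3 − (89) = -7.7 m east.
Residual distance = √((-35.4)² + (-7.7)²) = 36.2 m.

36 m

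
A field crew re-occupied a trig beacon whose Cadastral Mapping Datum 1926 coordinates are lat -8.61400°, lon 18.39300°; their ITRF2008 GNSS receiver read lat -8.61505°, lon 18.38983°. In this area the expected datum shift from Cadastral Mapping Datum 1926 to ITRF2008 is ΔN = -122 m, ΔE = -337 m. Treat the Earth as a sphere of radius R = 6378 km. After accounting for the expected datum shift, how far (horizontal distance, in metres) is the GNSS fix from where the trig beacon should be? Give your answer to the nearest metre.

13 m

Observed coordinate differences: Δφ = -0.00105°, Δλ = -0.00317°.
Converting to metres (1° lat = 111317 m, cos φ = 0.988720): observed ΔN = -116.9 m, observed ΔE = -348.9 m.
Subtracting the expected shift leaves a residual of -116.9 − (-122) = 5.1 m north and -348.9 − (-337) = -11.9 m east.
Residual distance = √(5.1² + (-11.9)²) = 12.9 m.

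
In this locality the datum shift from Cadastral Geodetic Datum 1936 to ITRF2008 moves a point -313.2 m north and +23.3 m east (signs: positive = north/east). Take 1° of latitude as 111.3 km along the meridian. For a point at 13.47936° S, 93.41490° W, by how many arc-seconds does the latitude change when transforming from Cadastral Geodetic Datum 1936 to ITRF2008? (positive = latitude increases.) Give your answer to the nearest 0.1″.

Δφ = -10.1″

1° of latitude = 111.3 km, so Δφ = -313.2 / 111300 = -0.0028140° = -10.130″.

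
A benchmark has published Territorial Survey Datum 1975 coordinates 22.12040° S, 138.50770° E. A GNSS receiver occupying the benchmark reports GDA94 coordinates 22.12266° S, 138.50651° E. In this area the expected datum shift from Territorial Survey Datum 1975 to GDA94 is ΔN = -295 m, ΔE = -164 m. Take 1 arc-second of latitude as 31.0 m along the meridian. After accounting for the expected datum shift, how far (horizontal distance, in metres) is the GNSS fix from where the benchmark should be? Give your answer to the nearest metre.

Observed coordinate differences: Δφ = -0.00226°, Δλ = -0.00119°.
Converting to metres (1° lat = 111600 m, cos φ = 0.926395): observed ΔN = -252.2 m, observed ΔE = -123.0 m.
Subtracting the expected shift leaves a residual of -252.2 − (-295) = 42.8 m north and -123.0 − (-164) = 41.0 m east.
Residual distance = √(42.8² + 41.0²) = 59.2 m.

59 m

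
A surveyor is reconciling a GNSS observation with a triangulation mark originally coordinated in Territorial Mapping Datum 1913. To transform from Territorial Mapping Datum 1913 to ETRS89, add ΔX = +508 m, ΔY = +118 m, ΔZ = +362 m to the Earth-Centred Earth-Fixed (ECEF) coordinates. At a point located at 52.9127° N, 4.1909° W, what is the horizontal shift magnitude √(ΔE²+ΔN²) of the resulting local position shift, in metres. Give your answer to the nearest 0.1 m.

236.6 m

At φ = 52.9127°, λ = -4.1909°: sin φ = 0.797718, cos φ = 0.603031, sin λ = -0.073080, cos λ = 0.997326.
ΔE = −sin λ·ΔX + cos λ·ΔY = −(-0.073080)·(508) + (0.997326)·(118) = 154.81 m.
ΔN = −sin φ cos λ·ΔX − sin φ sin λ·ΔY + cos φ·ΔZ = −(0.797718)(0.997326)(508) − (0.797718)(-0.073080)(118) + (0.603031)(362) = -178.98 m.
Horizontal magnitude = √(ΔE² + ΔN²) = √(154.81² + (-178.98)²) = 236.64 m.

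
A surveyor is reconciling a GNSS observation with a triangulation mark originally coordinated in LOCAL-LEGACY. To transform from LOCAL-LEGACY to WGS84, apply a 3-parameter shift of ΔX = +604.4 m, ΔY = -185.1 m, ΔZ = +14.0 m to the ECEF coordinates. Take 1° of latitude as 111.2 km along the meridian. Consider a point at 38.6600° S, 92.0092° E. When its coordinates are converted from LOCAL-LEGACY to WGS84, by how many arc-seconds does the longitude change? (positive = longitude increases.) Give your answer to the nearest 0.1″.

Δλ = -24.8″

sin φ = -0.624698, cos φ = 0.780867, sin λ = 0.999385, cos λ = -0.035060.
East component: ΔE = −sin λ·ΔX + cos λ·ΔY = −(0.999385)(604.4) + (-0.035060)(-185.1) = -597.54 m.
1° of latitude spans 111200 m; at latitude φ, 1° of longitude spans that × cos φ = 86832.4 m, so Δλ = -597.54 / 86832.4 × 3600 = -24.773″.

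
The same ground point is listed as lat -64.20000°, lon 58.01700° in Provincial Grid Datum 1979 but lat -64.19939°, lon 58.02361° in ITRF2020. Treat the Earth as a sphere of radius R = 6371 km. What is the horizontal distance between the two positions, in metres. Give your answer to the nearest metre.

Δφ = -64.19939° − -64.20000° = +0.00061°; Δλ = 58.02361° − 58.01700° = +0.00661°.
1° along a meridian = πR/180 = 111195 m.
ΔN = Δφ × 111195 = 67.8 m; ΔE = Δλ × 111195 × cos(-64.20000°) = +0.00661 × 111195 × 0.435231 = 319.9 m.
Distance = √(ΔE² + ΔN²) = √(319.9² + 67.8²) = 327.0 m.

327 m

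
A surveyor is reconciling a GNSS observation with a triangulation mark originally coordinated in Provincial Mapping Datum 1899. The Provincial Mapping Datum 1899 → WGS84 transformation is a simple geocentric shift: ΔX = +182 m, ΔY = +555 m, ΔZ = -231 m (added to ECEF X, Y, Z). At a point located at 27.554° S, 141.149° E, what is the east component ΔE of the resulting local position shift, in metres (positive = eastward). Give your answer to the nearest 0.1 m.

The local east axis at (φ, λ) is (−sin λ, cos λ, 0), so ΔE = −sin(141.149°)·182 + cos(141.149°)·555 = -546.39 m.

ΔE = -546.4 m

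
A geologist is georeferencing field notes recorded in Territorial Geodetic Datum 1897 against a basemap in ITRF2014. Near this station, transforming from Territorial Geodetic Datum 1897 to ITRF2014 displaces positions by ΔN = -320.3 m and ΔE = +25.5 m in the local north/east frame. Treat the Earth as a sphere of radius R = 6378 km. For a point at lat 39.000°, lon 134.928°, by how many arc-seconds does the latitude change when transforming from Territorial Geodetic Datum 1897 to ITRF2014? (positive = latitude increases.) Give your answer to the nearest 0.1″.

On a sphere of radius R, 1 rad of latitude = R, so Δφ = ΔN / R = -320.3 / 6378000 = -5.0220e-05 rad = -10.359″.

Δφ = -10.4″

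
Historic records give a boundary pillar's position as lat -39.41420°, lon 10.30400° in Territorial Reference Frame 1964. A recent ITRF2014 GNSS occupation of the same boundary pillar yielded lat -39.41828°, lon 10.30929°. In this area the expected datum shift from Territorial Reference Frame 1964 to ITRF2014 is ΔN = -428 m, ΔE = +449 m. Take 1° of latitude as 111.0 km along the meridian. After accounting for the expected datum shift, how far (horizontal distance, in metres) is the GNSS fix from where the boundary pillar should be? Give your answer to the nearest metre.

25 m

Observed coordinate differences: Δφ = -0.00408°, Δλ = +0.00529°.
Converting to metres (1° lat = 111000 m, cos φ = 0.772576): observed ΔN = -452.9 m, observed ΔE = 453.6 m.
Subtracting the expected shift leaves a residual of -452.9 − (-428) = -24.9 m north and 453.6 − (449) = 4.6 m east.
Residual distance = √((-24.9)² + 4.6²) = 25.3 m.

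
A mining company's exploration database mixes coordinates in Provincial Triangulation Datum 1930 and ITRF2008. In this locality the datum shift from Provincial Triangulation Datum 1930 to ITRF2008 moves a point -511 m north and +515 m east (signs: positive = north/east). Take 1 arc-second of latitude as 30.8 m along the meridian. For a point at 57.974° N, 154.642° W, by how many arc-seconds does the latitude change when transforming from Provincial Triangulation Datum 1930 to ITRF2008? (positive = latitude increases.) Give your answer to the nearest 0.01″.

Δφ = -16.59″

1″ of latitude = 30.80 m, so Δφ = -511.0 / 30.80 = -16.591″.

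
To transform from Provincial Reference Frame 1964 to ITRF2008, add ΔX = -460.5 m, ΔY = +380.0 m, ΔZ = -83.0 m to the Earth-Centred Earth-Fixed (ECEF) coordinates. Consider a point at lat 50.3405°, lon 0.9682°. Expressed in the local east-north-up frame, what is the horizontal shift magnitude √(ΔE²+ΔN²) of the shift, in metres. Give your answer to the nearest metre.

The local east axis at (φ, λ) is (−sin λ, cos λ, 0), so ΔE = −sin(0.9682°)·(-460.5) + cos(0.9682°)·380.0 = 387.73 m.
The local north axis is (−sin φ cos λ, −sin φ sin λ, cos φ), giving ΔN = 354.466 − 4.943 − 52.973 = 296.55 m.
Horizontal magnitude = √(ΔE² + ΔN²) = √(387.73² + 296.55²) = 488.13 m.

488 m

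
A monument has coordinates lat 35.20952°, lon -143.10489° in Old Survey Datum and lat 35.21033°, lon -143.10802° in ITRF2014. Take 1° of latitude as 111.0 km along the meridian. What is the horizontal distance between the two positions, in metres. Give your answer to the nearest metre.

298 m

Δφ = 35.21033° − 35.20952° = +0.00081°; Δλ = -143.10802° − -143.10489° = -0.00313°.
ΔN = Δφ × 111000 = 89.9 m; ΔE = Δλ × 111000 × cos(35.20952°) = -0.00313 × 111000 × 0.817049 = -283.9 m.
Distance = √(ΔE² + ΔN²) = √((-283.9)² + 89.9²) = 297.8 m.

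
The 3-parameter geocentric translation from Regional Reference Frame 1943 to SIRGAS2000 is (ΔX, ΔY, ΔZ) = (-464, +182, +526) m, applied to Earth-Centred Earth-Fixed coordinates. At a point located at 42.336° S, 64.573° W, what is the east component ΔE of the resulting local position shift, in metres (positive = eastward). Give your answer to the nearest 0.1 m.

At φ = -42.336°, λ = -64.573°: sin φ = -0.673477, cos φ = 0.739208, sin λ = -0.903133, cos λ = 0.429361.
ΔE = −sin λ·ΔX + cos λ·ΔY = −(-0.903133)·(-464) + (0.429361)·(182) = -340.91 m.

ΔE = -340.9 m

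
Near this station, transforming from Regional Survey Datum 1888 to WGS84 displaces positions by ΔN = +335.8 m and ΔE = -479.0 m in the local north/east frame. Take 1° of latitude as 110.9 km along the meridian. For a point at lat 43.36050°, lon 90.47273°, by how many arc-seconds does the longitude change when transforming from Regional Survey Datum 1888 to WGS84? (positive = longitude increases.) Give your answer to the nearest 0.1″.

At latitude 43.36050°, cos φ = 0.727048.
1° of longitude at this latitude = 110.9 × cos φ = 80.63 km, so Δλ = -479.0 / 80629.6 = -0.0059407° = -21.387″.

Δλ = -21.4″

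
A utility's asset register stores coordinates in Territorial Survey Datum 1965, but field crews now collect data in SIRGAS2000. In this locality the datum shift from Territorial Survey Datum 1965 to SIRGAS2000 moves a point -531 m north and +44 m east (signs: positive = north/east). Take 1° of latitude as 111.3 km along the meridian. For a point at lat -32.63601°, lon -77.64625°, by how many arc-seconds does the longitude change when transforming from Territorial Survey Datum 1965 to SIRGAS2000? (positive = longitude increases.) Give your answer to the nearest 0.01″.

Δλ = 1.69″

At latitude -32.63601°, cos φ = 0.842114.
1° of longitude at this latitude = 111.3 × cos φ = 93.73 km, so Δλ = 44.0 / 93727.2 = 0.0004694° = 1.690″.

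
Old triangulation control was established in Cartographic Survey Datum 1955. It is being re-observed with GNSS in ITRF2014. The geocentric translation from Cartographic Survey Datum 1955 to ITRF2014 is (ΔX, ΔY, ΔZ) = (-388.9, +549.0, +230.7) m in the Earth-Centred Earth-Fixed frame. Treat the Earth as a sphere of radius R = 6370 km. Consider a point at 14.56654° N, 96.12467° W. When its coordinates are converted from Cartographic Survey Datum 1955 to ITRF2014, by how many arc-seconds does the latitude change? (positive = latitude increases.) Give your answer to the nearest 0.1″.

Δφ = 11.3″

sin φ = 0.251504, cos φ = 0.967856, sin λ = -0.994292, cos λ = -0.106692.
North component: ΔN = −sin φ cos λ·ΔX − sin φ sin λ·ΔY + cos φ·ΔZ = −(0.251504)(-0.106692)(-388.9) − (0.251504)(-0.994292)(549.0) + (0.967856)(230.7) = 350.14 m.
1° of latitude spans πR/180 = 111177 m, so Δφ = 350.14 / 111177 × 3600 = 11.338″.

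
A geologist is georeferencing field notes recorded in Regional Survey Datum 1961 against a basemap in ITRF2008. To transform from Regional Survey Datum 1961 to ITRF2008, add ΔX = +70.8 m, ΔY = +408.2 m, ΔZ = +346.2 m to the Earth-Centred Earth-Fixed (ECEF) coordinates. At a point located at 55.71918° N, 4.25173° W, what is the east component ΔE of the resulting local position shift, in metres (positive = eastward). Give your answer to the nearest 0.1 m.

ΔE = 412.3 m

The local east axis at (φ, λ) is (−sin λ, cos λ, 0), so ΔE = −sin(-4.25173°)·70.8 + cos(-4.25173°)·408.2 = 412.33 m.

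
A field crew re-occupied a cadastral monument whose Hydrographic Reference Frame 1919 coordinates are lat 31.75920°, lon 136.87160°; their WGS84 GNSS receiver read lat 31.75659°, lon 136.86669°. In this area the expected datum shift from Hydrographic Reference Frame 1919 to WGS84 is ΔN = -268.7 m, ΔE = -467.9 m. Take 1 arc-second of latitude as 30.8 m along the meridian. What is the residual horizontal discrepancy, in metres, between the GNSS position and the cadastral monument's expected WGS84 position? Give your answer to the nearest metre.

Observed coordinate differences: Δφ = -0.00261°, Δλ = -0.00491°.
Converting to metres (1° lat = 110880 m, cos φ = 0.850268): observed ΔN = -289.4 m, observed ΔE = -462.9 m.
Subtracting the expected shift leaves a residual of -289.4 − (-268.7) = -20.7 m north and -462.9 − (-467.9) = 5.0 m east.
Residual distance = √((-20.7)² + 5.0²) = 21.3 m.

21 m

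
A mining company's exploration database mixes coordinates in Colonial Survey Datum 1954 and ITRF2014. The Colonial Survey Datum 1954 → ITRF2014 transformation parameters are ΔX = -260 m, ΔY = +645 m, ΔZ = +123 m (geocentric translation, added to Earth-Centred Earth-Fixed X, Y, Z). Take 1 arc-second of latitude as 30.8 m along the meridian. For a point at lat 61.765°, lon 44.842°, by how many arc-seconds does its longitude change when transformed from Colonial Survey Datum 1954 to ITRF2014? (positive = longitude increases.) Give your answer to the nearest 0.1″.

sin φ = 0.881015, cos φ = 0.473089, sin λ = 0.705154, cos λ = 0.709054.
East component: ΔE = −sin λ·ΔX + cos λ·ΔY = −(0.705154)(-260) + (0.709054)(645) = 640.68 m.
1° of latitude spans 3600 × 30.80 = 110880 m; at latitude φ, 1° of longitude spans that × cos φ = 52456.1 m, so Δλ = 640.68 / 52456.1 × 3600 = 43.969″.

Δλ = 44.0″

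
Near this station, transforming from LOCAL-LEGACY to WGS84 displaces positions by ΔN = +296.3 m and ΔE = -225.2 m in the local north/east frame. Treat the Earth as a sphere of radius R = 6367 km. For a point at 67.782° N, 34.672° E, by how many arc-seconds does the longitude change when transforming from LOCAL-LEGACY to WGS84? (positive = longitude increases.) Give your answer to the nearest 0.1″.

At latitude 67.782°, cos φ = 0.378132.
One radian of longitude at latitude φ spans R cos φ, so Δλ = ΔE / (R cos φ) = -225.2 / (6367000 × 0.378132) = -9.3539e-05 rad = -19.294″.

Δλ = -19.3″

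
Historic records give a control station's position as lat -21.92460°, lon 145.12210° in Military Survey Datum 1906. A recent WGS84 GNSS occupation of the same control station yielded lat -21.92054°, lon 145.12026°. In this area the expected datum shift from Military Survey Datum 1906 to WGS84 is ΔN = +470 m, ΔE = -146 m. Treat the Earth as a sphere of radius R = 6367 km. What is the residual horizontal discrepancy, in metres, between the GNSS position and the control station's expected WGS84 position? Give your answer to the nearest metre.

Observed coordinate differences: Δφ = +0.00406°, Δλ = -0.00184°.
Converting to metres (1° lat = 111125 m, cos φ = 0.927676): observed ΔN = 451.2 m, observed ΔE = -189.7 m.
Subtracting the expected shift leaves a residual of 451.2 − (470) = -18.8 m north and -189.7 − (-146) = -43.7 m east.
Residual distance = √((-18.8)² + (-43.7)²) = 47.6 m.

48 m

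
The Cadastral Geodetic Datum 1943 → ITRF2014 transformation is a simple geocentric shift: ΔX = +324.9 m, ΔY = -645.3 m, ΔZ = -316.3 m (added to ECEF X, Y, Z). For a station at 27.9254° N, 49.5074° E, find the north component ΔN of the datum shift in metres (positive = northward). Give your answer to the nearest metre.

At φ = 27.9254°, λ = 49.5074°: sin φ = 0.468322, cos φ = 0.883558, sin λ = 0.760490, cos λ = 0.649350.
ΔN = −sin φ cos λ·ΔX − sin φ sin λ·ΔY + cos φ·ΔZ = −(0.468322)(0.649350)(324.9) − (0.468322)(0.760490)(-645.3) + (0.883558)(-316.3) = -148.45 m.

ΔN = -148 m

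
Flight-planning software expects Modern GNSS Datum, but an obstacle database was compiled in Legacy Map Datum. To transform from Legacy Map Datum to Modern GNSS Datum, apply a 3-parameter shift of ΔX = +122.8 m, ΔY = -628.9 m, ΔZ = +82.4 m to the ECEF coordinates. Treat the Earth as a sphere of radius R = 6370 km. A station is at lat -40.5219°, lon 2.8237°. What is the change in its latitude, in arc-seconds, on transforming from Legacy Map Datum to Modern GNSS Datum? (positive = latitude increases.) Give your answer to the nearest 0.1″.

Δφ = 4.0″

sin φ = -0.649739, cos φ = 0.760158, sin λ = 0.049263, cos λ = 0.998786.
North component: ΔN = −sin φ cos λ·ΔX − sin φ sin λ·ΔY + cos φ·ΔZ = −(-0.649739)(0.998786)(122.8) − (-0.649739)(0.049263)(-628.9) + (0.760158)(82.4) = 122.20 m.
1° of latitude spans πR/180 = 111177 m, so Δφ = 122.20 / 111177 × 3600 = 3.957″.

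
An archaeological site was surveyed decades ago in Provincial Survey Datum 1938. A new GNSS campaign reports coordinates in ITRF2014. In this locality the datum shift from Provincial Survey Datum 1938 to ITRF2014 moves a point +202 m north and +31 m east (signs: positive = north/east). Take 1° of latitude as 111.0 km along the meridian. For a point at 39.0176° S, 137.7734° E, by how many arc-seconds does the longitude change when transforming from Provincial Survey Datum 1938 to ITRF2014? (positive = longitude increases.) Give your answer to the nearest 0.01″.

Δλ = 1.29″

At latitude -39.0176°, cos φ = 0.776953.
1° of longitude at this latitude = 111.0 × cos φ = 86.24 km, so Δλ = 31.0 / 86241.7 = 0.0003595° = 1.294″.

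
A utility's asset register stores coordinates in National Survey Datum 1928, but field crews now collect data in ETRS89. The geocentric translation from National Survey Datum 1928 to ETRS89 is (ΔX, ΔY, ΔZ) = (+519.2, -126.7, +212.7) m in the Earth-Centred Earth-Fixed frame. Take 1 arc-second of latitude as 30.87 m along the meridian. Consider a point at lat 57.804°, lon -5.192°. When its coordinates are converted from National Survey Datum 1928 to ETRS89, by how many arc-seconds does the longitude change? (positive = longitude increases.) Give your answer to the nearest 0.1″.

Δλ = -4.8″

sin φ = 0.846230, cos φ = 0.532817, sin λ = -0.090494, cos λ = 0.995897.
East component: ΔE = −sin λ·ΔX + cos λ·ΔY = −(-0.090494)(519.2) + (0.995897)(-126.7) = -79.20 m.
1° of latitude spans 3600 × 30.87 = 111132 m; at latitude φ, 1° of longitude spans that × cos φ = 59213.0 m, so Δλ = -79.20 / 59213.0 × 3600 = -4.815″.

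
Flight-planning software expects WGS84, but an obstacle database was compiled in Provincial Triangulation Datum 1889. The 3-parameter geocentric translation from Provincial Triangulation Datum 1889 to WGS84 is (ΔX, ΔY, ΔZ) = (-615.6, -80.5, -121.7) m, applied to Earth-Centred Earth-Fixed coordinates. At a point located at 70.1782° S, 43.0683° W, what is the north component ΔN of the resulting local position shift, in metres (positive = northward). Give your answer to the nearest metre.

The local north axis is (−sin φ cos λ, −sin φ sin λ, cos φ), giving ΔN = -423.075 + 51.714 − 41.268 = -412.63 m.

ΔN = -413 m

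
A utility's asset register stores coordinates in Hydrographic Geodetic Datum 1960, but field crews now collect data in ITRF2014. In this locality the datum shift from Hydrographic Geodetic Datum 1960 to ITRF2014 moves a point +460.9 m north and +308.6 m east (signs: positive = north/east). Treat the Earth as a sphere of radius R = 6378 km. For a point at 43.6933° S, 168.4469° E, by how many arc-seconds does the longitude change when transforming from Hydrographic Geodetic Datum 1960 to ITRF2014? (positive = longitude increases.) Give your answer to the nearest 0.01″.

At latitude -43.6933°, cos φ = 0.723048.
One radian of longitude at latitude φ spans R cos φ, so Δλ = ΔE / (R cos φ) = 308.6 / (6378000 × 0.723048) = 6.6918e-05 rad = 13.803″.

Δλ = 13.80″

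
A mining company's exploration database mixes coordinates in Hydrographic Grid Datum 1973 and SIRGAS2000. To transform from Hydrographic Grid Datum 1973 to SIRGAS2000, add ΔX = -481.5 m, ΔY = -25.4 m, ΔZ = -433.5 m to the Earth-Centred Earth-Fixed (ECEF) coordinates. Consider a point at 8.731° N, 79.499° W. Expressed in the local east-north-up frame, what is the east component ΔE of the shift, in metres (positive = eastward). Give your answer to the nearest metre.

The local east axis at (φ, λ) is (−sin λ, cos λ, 0), so ΔE = −sin(-79.499°)·(-481.5) + cos(-79.499°)·(-25.4) = -478.06 m.

ΔE = -478 m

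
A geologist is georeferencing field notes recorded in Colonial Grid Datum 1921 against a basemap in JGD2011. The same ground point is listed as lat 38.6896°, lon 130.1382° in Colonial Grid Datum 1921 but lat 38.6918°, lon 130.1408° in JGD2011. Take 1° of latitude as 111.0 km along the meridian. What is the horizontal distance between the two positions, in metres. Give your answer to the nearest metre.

Δφ = 38.6918° − 38.6896° = +0.0022°; Δλ = 130.1408° − 130.1382° = +0.0026°.
ΔN = Δφ × 111000 = 244.2 m; ΔE = Δλ × 111000 × cos(38.6896°) = +0.0026 × 111000 × 0.780544 = 225.3 m.
Distance = √(ΔE² + ΔN²) = √(225.3² + 244.2²) = 332.2 m.

332 m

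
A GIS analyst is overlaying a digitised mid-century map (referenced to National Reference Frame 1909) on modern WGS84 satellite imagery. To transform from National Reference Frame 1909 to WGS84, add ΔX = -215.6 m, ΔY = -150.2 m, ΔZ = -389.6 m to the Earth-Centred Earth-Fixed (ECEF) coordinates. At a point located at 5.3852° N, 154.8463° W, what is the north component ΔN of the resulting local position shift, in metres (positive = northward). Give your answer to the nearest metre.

ΔN = -412 m

At φ = 5.3852°, λ = -154.8463°: sin φ = 0.093851, cos φ = 0.995586, sin λ = -0.425048, cos λ = -0.905171.
ΔN = −sin φ cos λ·ΔX − sin φ sin λ·ΔY + cos φ·ΔZ = −(0.093851)(-0.905171)(-215.6) − (0.093851)(-0.425048)(-150.2) + (0.995586)(-389.6) = -412.19 m.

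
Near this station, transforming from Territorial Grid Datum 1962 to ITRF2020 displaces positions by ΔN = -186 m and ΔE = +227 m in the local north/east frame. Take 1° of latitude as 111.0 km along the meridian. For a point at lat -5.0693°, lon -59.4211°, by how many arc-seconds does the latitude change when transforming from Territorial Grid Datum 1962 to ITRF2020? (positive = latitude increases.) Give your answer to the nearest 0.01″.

Δφ = -6.03″

1° of latitude = 111.0 km, so Δφ = -186.0 / 111000 = -0.0016757° = -6.032″.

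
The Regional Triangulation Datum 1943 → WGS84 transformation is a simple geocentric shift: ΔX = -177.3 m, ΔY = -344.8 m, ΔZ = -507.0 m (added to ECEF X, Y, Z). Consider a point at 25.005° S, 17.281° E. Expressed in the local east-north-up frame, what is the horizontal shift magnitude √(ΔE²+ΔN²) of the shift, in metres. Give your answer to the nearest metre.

637 m

At φ = -25.005°, λ = 17.281°: sin φ = -0.422697, cos φ = 0.906271, sin λ = 0.297058, cos λ = 0.954859.
ΔE = −sin λ·ΔX + cos λ·ΔY = −(0.297058)·(-177.3) + (0.954859)·(-344.8) = -276.57 m.
ΔN = −sin φ cos λ·ΔX − sin φ sin λ·ΔY + cos φ·ΔZ = −(-0.422697)(0.954859)(-177.3) − (-0.422697)(0.297058)(-344.8) + (0.906271)(-507.0) = -574.34 m.
Horizontal magnitude = √(ΔE² + ΔN²) = √((-276.57)² + (-574.34)²) = 637.46 m.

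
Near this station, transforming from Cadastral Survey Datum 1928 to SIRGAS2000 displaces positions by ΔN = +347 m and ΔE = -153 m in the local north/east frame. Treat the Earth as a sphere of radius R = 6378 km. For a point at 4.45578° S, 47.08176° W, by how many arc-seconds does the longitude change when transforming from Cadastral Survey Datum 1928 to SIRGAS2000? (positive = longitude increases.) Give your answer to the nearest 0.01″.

Δλ = -4.96″

At latitude -4.45578°, cos φ = 0.996978.
One radian of longitude at latitude φ spans R cos φ, so Δλ = ΔE / (R cos φ) = -153.0 / (6378000 × 0.996978) = -2.4061e-05 rad = -4.963″.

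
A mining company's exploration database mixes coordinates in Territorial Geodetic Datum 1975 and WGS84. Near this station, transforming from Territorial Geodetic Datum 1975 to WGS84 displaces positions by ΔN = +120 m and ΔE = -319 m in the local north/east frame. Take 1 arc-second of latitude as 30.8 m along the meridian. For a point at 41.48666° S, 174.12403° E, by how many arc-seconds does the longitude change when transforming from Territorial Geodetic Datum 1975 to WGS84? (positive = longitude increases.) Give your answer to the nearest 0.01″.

At latitude -41.48666°, cos φ = 0.749110.
1″ of longitude at this latitude = 30.80 × cos φ = 23.0726 m, so Δλ = -319.0 / 23.0726 = -13.826″.

Δλ = -13.83″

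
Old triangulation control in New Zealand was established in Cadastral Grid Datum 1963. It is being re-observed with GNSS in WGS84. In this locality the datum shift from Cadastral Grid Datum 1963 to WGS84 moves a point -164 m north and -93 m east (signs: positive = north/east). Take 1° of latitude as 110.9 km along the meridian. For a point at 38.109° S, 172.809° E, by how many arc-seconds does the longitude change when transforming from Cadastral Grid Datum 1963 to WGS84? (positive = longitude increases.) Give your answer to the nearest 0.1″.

Δλ = -3.8″

At latitude -38.109°, cos φ = 0.786838.
1° of longitude at this latitude = 110.9 × cos φ = 87.26 km, so Δλ = -93.0 / 87260.3 = -0.0010658° = -3.837″.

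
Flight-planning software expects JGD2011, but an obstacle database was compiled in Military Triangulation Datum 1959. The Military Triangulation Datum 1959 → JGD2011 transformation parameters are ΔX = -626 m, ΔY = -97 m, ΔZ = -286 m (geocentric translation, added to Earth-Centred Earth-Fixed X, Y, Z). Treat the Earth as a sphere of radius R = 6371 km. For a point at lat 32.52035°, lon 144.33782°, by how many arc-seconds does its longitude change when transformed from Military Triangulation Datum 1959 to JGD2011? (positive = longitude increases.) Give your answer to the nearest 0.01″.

sin φ = 0.537599, cos φ = 0.843201, sin λ = 0.583005, cos λ = -0.812469.
East component: ΔE = −sin λ·ΔX + cos λ·ΔY = −(0.583005)(-626) + (-0.812469)(-97) = 443.77 m.
1° of latitude spans πR/180 = 111195 m; at latitude φ, 1° of longitude spans that × cos φ = 93759.6 m, so Δλ = 443.77 / 93759.6 × 3600 = 17.039″.

Δλ = 17.04″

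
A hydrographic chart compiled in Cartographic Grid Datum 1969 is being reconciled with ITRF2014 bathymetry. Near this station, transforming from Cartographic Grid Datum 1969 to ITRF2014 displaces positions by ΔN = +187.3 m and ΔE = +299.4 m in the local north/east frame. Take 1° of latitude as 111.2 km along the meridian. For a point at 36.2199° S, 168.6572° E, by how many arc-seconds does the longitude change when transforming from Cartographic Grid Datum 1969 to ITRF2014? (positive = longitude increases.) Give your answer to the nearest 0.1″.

At latitude -36.2199°, cos φ = 0.806755.
1° of longitude at this latitude = 111.2 × cos φ = 89.71 km, so Δλ = 299.4 / 89711.2 = 0.0033374° = 12.015″.

Δλ = 12.0″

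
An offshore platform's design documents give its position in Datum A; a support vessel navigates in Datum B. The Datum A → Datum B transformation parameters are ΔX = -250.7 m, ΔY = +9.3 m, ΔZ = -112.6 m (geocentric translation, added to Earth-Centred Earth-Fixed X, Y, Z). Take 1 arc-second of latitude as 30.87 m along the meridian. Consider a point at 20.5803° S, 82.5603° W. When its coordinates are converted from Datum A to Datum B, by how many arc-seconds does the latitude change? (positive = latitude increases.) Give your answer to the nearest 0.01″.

Δφ = -3.89″

sin φ = -0.351520, cos φ = 0.936180, sin λ = -0.991582, cos λ = 0.129483.
North component: ΔN = −sin φ cos λ·ΔX − sin φ sin λ·ΔY + cos φ·ΔZ = −(-0.351520)(0.129483)(-250.7) − (-0.351520)(-0.991582)(9.3) + (0.936180)(-112.6) = -120.07 m.
1° of latitude spans 3600 × 30.87 = 111132 m, so Δφ = -120.07 / 111132 × 3600 = -3.889″.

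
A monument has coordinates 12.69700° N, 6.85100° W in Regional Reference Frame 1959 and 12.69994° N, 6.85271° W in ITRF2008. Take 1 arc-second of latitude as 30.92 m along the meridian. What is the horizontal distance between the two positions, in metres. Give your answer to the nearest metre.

Δφ = 12.69994° − 12.69700° = +0.00294°; Δλ = -6.85271° − -6.85100° = -0.00171°.
1° of latitude = 3600 × 30.92 = 111312 m.
ΔN = Δφ × 111312 = 327.3 m; ΔE = Δλ × 111312 × cos(12.69700°) = -0.00171 × 111312 × 0.975546 = -185.7 m.
Distance = √(ΔE² + ΔN²) = √((-185.7)² + 327.3²) = 376.3 m.

376 m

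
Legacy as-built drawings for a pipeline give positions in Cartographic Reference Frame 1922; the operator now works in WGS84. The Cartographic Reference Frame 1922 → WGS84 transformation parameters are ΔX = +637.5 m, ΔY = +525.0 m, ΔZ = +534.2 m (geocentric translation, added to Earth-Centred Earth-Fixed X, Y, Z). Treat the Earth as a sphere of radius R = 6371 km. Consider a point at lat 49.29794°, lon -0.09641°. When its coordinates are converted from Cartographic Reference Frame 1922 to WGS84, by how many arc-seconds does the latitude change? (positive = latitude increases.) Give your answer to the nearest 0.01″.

Δφ = -4.35″

sin φ = 0.758111, cos φ = 0.652126, sin λ = -0.001683, cos λ = 0.999999.
North component: ΔN = −sin φ cos λ·ΔX − sin φ sin λ·ΔY + cos φ·ΔZ = −(0.758111)(0.999999)(637.5) − (0.758111)(-0.001683)(525.0) + (0.652126)(534.2) = -134.26 m.
1° of latitude spans πR/180 = 111195 m, so Δφ = -134.26 / 111195 × 3600 = -4.347″.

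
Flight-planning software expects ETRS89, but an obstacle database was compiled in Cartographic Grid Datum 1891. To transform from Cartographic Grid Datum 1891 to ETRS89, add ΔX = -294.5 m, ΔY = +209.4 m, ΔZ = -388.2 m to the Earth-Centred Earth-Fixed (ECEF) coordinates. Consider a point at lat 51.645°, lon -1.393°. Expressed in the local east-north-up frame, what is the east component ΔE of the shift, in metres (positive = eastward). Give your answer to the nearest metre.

ΔE = 202 m

At φ = 51.645°, λ = -1.393°: sin φ = 0.784181, cos φ = 0.620532, sin λ = -0.024310, cos λ = 0.999704.
ΔE = −sin λ·ΔX + cos λ·ΔY = −(-0.024310)·(-294.5) + (0.999704)·(209.4) = 202.18 m.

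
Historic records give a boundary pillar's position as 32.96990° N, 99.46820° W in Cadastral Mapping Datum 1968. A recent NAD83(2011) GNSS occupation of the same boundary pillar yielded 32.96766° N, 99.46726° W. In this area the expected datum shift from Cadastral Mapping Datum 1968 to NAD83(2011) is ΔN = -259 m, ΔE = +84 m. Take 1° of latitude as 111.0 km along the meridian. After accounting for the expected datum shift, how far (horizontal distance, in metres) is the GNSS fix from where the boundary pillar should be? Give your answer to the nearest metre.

Observed coordinate differences: Δφ = -0.00224°, Δλ = +0.00094°.
Converting to metres (1° lat = 111000 m, cos φ = 0.838957): observed ΔN = -248.6 m, observed ΔE = 87.5 m.
Subtracting the expected shift leaves a residual of -248.6 − (-259) = 10.4 m north and 87.5 − (84) = 3.5 m east.
Residual distance = √(10.4² + 3.5²) = 10.9 m.

11 m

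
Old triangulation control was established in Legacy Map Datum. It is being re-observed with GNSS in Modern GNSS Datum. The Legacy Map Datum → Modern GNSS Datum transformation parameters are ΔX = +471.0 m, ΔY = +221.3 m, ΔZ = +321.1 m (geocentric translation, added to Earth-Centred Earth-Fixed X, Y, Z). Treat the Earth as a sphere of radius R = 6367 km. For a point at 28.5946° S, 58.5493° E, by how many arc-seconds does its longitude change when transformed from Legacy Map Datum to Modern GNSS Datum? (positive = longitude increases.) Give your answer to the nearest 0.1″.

sin φ = -0.478609, cos φ = 0.878028, sin λ = 0.853089, cos λ = 0.521765.
East component: ΔE = −sin λ·ΔX + cos λ·ΔY = −(0.853089)(471.0) + (0.521765)(221.3) = -286.34 m.
1° of latitude spans πR/180 = 111125 m; at latitude φ, 1° of longitude spans that × cos φ = 97571.0 m, so Δλ = -286.34 / 97571.0 × 3600 = -10.565″.

Δλ = -10.6″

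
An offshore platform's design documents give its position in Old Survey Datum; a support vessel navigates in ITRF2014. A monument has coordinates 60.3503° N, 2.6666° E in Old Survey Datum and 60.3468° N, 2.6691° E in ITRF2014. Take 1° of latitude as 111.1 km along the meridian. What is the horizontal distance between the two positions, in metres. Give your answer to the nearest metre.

Δφ = 60.3468° − 60.3503° = -0.0035°; Δλ = 2.6691° − 2.6666° = +0.0025°.
ΔN = Δφ × 111100 = -388.8 m; ΔE = Δλ × 111100 × cos(60.3503°) = +0.0025 × 111100 × 0.494696 = 137.4 m.
Distance = √(ΔE² + ΔN²) = √(137.4² + (-388.8)²) = 412.4 m.

412 m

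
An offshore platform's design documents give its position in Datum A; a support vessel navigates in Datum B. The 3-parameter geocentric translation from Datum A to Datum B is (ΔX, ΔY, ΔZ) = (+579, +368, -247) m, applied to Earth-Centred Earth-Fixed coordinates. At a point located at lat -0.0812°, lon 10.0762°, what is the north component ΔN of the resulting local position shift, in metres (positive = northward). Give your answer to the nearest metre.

ΔN = -246 m

The local north axis is (−sin φ cos λ, −sin φ sin λ, cos φ), giving ΔN = 0.808 + 0.091 − 247.000 = -246.10 m.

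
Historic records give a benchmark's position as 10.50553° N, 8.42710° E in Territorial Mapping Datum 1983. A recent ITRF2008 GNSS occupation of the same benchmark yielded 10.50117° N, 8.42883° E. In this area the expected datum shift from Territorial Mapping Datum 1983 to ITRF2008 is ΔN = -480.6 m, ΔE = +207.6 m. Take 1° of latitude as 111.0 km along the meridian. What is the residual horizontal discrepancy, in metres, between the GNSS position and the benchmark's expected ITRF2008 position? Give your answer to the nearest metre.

19 m

Observed coordinate differences: Δφ = -0.00436°, Δλ = +0.00173°.
Converting to metres (1° lat = 111000 m, cos φ = 0.983237): observed ΔN = -484.0 m, observed ΔE = 188.8 m.
Subtracting the expected shift leaves a residual of -484.0 − (-480.6) = -3.4 m north and 188.8 − (207.6) = -18.8 m east.
Residual distance = √((-3.4)² + (-18.8)²) = 19.1 m.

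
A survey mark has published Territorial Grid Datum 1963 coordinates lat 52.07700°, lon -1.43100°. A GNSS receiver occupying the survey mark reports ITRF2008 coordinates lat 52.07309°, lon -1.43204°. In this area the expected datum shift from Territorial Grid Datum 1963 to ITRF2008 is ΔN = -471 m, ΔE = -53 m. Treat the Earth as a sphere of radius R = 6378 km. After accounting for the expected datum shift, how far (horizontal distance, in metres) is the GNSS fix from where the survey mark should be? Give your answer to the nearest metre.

40 m

Observed coordinate differences: Δφ = -0.00391°, Δλ = -0.00104°.
Converting to metres (1° lat = 111317 m, cos φ = 0.614602): observed ΔN = -435.2 m, observed ΔE = -71.2 m.
Subtracting the expected shift leaves a residual of -435.2 − (-471) = 35.8 m north and -71.2 − (-53) = -18.2 m east.
Residual distance = √(35.8² + (-18.2)²) = 40.1 m.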